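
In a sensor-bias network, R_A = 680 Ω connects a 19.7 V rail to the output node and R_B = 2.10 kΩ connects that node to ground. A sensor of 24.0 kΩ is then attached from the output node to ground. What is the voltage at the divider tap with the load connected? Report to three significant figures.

V_out ≈ 14.6 V

The load sits in parallel with R_B: R_B‖R_L = (2100 × 24000) / (2100 + 24000) = 1931 Ω.
V_out = 19.7 × 1931 / (680 + 1931) = 19.7 × 1931/2611 = 14.6 V.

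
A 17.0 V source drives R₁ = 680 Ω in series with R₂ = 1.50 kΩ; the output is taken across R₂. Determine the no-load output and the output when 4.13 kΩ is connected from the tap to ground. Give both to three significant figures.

Unloaded: 11.7 V; loaded: 10.5 V

Open-circuit: V = 17.0 × 1500/(680 + 1500) = 11.7 V.
With the load, R₂ becomes R₂‖R_L = 1100 Ω, so V = 17.0 × 1100/1780 = 10.5 V.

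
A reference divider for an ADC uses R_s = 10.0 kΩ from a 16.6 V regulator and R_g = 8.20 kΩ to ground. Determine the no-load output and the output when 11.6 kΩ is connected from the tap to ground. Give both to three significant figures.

Open-circuit: V = 16.6 × 8.20/(10.0 + 8.20) = 7.48 V.
With the load, R_g becomes R_g‖R_L = 4.804 kΩ, so V = 16.6 × 4.804/14.80 = 5.39 V.

Unloaded: 7.48 V; loaded: 5.39 V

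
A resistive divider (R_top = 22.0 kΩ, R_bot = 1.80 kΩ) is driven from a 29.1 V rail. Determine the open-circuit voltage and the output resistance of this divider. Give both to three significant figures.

V_th = 2.20 V, R_th = 1.66 kΩ

V_th is the open-circuit tap voltage: 29.1 × 1.80/(22.0 + 1.80) = 2.20 V.
With the supply zeroed, R_top and R_bot appear in parallel from the tap: R_th = R_top‖R_bot = (22.0 × 1.80)/23.80 = 1.66 kΩ.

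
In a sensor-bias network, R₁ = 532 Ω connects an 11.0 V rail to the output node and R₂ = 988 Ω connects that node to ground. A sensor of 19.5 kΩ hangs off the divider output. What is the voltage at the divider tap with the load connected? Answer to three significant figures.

V_out ≈ 7.03 V

The load sits in parallel with R₂: R₂‖R_L = (988 × 19500) / (988 + 19500) = 940.4 Ω.
V_out = 11.0 × 940.4 / (532 + 940.4) = 11.0 × 940.4/1472 = 7.03 V.
(Unloaded it would have been 7.15 V.)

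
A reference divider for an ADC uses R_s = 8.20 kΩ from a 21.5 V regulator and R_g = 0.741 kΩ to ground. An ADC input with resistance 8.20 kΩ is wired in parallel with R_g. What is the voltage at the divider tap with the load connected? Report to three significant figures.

The load sits in parallel with R_g: R_g‖R_L = (741 × 8200) / (741 + 8200) = 679.6 Ω.
V_out = 21.5 × 679.6 / (8200 + 679.6) = 21.5 × 679.6/8880 = 1.65 V.

V_out ≈ 1.65 V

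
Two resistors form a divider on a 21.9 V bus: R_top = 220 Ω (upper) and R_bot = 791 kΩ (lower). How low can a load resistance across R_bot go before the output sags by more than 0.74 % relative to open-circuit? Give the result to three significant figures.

R_L(min) ≈ 29.5 kΩ

Output resistance R_th = R_top‖R_bot = (220 × 791000)/791200 = 219.9 Ω.
The fractional drop is R_th/(R_th + R_L); requiring this ≤ 0.00740 gives R_L ≥ R_th(1/0.00740 − 1) = 219.9 × 134.1 = 29.5 kΩ.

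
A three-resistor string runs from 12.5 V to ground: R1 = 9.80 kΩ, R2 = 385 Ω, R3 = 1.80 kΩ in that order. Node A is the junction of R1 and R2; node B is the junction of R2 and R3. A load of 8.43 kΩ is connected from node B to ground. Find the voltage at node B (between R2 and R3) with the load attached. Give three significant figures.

At node B, R3 is in parallel with the load: R3‖R_L = 1483 Ω.
Below node A the resistance is R2 + (R3‖R_L) = 1868 Ω, so V_A = 12.5 × 1868/11670 = 2.001 V.
Then V_B = V_A × (R3‖R_L)/(R2 + R3‖R_L) = 2.001 × 1483/1868 = 1.59 V.

V ≈ 1.59 V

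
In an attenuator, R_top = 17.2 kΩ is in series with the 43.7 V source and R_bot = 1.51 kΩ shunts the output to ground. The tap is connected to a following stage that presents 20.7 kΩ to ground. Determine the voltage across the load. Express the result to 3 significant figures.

The load sits in parallel with R_bot: R_bot‖R_L = (1.51 × 20.7) / (1.51 + 20.7) = 1.407 kΩ.
V_out = 43.7 × 1.407 / (17.2 + 1.407) = 43.7 × 1.407/18.61 = 3.31 V.
(Unloaded it would have been 3.53 V.)

V_out ≈ 3.31 V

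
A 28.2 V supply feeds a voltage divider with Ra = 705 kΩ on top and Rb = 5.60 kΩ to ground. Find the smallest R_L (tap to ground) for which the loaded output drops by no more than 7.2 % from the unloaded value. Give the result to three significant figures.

R_L(min) ≈ 71.6 kΩ

Output resistance R_th = Ra‖Rb = (705 × 5.60)/710.6 = 5.556 kΩ.
The fractional drop is R_th/(R_th + R_L); requiring this ≤ 0.0720 gives R_L ≥ R_th(1/0.0720 − 1) = 5.556 × 12.89 = 71.6 kΩ.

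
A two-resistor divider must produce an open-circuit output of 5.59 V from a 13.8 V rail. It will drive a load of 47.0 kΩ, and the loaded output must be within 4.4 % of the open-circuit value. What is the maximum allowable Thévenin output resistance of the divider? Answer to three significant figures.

Loading drop = R_th/(R_th + R_L) ≤ 0.0440, so R_th ≤ R_L · ε/(1−ε) = 47.0 kΩ × 0.0440/0.9560 = 2.16 kΩ.
(Any R1, R2 with R2/(R1+R2) = 0.405 and R1‖R2 ≤ 2.16 kΩ will meet the spec.)

R_th ≤ 2.16 kΩ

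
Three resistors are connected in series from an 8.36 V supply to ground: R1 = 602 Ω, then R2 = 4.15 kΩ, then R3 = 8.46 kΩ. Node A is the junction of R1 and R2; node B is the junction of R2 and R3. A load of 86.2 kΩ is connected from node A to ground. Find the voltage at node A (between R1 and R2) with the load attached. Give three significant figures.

Below node A the series string R2+R3 = 12610 Ω sits in parallel with the 86200 Ω load: 11000 Ω.
V_A = 8.36 × 11000/(602 + 11000) = 7.93 V.

V ≈ 7.93 V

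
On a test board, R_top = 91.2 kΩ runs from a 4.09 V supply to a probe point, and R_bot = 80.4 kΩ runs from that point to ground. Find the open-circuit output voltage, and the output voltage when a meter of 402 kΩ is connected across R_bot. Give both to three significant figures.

Unloaded: 1.92 V; loaded: 1.73 V

Open-circuit: V = 4.09 × 80.4/(91.2 + 80.4) = 1.92 V.
With the load, R_bot becomes R_bot‖R_L = 67.00 kΩ, so V = 4.09 × 67.00/158.2 = 1.73 V.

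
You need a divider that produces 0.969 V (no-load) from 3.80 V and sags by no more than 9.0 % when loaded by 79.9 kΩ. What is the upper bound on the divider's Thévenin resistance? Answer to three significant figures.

Loading drop = R_th/(R_th + R_L) ≤ 0.0900, so R_th ≤ R_L · ε/(1−ε) = 79.9 kΩ × 0.0900/0.9100 = 7.90 kΩ.
(Any R1, R2 with R2/(R1+R2) = 0.255 and R1‖R2 ≤ 7.90 kΩ will meet the spec.)

R_th ≤ 7.90 kΩ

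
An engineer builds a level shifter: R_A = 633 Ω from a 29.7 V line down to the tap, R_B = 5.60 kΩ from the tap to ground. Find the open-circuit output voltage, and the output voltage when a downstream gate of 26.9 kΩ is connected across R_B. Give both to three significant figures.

Unloaded: 26.7 V; loaded: 26.1 V

Open-circuit: V = 29.7 × 5600/(633 + 5600) = 26.7 V.
With the load, R_B becomes R_B‖R_L = 4635 Ω, so V = 29.7 × 4635/5268 = 26.1 V.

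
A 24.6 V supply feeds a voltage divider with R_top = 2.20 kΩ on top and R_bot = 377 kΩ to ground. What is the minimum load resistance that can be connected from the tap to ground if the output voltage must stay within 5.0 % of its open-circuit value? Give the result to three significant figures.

R_L(min) ≈ 41.6 kΩ

Output resistance R_th = R_top‖R_bot = (2.20 × 377)/379.2 = 2.187 kΩ.
The fractional drop is R_th/(R_th + R_L); requiring this ≤ 0.0500 gives R_L ≥ R_th(1/0.0500 − 1) = 2.187 × 19.00 = 41.6 kΩ.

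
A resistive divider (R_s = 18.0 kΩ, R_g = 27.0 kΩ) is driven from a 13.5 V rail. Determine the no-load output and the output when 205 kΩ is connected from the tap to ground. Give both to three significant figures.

Open-circuit: V = 13.5 × 27.0/(18.0 + 27.0) = 8.10 V.
With the load, R_g becomes R_g‖R_L = 23.86 kΩ, so V = 13.5 × 23.86/41.86 = 7.69 V.

Unloaded: 8.10 V; loaded: 7.69 V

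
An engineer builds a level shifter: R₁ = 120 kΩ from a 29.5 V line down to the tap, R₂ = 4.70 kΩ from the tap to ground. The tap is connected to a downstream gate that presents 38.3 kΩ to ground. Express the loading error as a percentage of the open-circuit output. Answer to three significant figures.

The divider's output (Thévenin) resistance is R₁‖R₂ = 4.523 kΩ.
Fractional drop under load = R_th/(R_th + R_L) = 4.523 / (4.523 + 38.3) = 0.1056.
So the output falls by 10.6 %.

10.6 %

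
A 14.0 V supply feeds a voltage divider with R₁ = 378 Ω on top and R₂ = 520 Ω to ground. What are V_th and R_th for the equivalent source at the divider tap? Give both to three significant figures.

V_th = 8.11 V, R_th = 219 Ω

V_th is the open-circuit tap voltage: 14.0 × 520/(378 + 520) = 8.11 V.
With the supply zeroed, R₁ and R₂ appear in parallel from the tap: R_th = R₁‖R₂ = (378 × 520)/898.0 = 219 Ω.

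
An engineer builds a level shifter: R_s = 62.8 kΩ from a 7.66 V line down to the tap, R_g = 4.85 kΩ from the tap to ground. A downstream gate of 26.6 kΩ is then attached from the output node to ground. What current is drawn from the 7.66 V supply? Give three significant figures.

R_g‖R_L = 4.102 kΩ, so the source sees R_s + R_g‖R_L = 66.90 kΩ.
I = 7.66 V / 66.90 kΩ = 0.114 mA.

I ≈ 0.114 mA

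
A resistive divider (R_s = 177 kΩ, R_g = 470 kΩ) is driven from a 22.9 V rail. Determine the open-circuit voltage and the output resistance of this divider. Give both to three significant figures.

V_th = 16.6 V, R_th = 129 kΩ

V_th is the open-circuit tap voltage: 22.9 × 470/(177 + 470) = 16.6 V.
With the supply zeroed, R_s and R_g appear in parallel from the tap: R_th = R_s‖R_g = (177 × 470)/647.0 = 129 kΩ.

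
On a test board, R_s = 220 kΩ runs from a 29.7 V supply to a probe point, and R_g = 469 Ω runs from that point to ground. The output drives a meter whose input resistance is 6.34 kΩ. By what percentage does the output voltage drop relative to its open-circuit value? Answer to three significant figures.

The divider's output (Thévenin) resistance is R_s‖R_g = 468.0 Ω.
Fractional drop under load = R_th/(R_th + R_L) = 468.0 / (468.0 + 6340) = 0.06874.
So the output falls by 6.87 %.

6.87 %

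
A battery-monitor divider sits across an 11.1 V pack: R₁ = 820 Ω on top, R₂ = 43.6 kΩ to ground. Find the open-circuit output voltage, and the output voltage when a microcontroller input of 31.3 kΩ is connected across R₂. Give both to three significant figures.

Unloaded: 10.9 V; loaded: 10.6 V

Open-circuit: V = 11.1 × 43600/(820 + 43600) = 10.9 V.
With the load, R₂ becomes R₂‖R_L = 18220 Ω, so V = 11.1 × 18220/19040 = 10.6 V.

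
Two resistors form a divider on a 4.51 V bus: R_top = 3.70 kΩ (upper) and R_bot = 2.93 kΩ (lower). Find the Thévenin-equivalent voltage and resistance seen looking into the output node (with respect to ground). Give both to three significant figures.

V_th = 1.99 V, R_th = 1.64 kΩ

V_th is the open-circuit tap voltage: 4.51 × 2.93/(3.70 + 2.93) = 1.99 V.
With the supply zeroed, R_top and R_bot appear in parallel from the tap: R_th = R_top‖R_bot = (3.70 × 2.93)/6.630 = 1.64 kΩ.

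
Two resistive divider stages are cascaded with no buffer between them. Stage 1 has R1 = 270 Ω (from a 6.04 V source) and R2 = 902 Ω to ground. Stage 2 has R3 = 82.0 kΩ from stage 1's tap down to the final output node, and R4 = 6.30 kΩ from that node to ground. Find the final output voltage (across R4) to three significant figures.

Stage 2 presents R3+R4 = 88300 Ω as a load on stage 1's tap.
Stage 1's lower leg becomes R2‖(R3+R4) = 892.9 Ω, so V_mid = 6.04 × 892.9/1163 = 4.638 V.
Stage 2 is itself unloaded: V_out = V_mid × R4/(R3+R4) = 4.638 × 6300/88300 = 0.331 V.

V_out ≈ 0.331 V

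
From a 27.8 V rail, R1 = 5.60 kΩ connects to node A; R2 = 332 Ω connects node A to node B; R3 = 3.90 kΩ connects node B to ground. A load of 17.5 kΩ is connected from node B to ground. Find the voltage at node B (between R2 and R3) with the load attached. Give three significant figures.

V ≈ 9.72 V

At node B, R3 is in parallel with the load: R3‖R_L = 3189 Ω.
Below node A the resistance is R2 + (R3‖R_L) = 3521 Ω, so V_A = 27.8 × 3521/9121 = 10.73 V.
Then V_B = V_A × (R3‖R_L)/(R2 + R3‖R_L) = 10.73 × 3189/3521 = 9.72 V.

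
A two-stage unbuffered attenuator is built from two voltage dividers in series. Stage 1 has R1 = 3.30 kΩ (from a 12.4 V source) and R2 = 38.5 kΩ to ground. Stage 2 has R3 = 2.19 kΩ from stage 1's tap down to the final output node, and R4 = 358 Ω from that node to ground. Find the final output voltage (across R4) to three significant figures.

Stage 2 presents R3+R4 = 2548 Ω as a load on stage 1's tap.
Stage 1's lower leg becomes R2‖(R3+R4) = 2390 Ω, so V_mid = 12.4 × 2390/5690 = 5.208 V.
Stage 2 is itself unloaded: V_out = V_mid × R4/(R3+R4) = 5.208 × 358/2548 = 0.732 V.

V_out ≈ 0.732 V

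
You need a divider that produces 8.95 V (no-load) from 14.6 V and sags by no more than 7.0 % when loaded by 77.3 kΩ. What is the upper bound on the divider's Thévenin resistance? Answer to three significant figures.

Loading drop = R_th/(R_th + R_L) ≤ 0.0700, so R_th ≤ R_L · ε/(1−ε) = 77.3 kΩ × 0.0700/0.9300 = 5.82 kΩ.
(Any R1, R2 with R2/(R1+R2) = 0.613 and R1‖R2 ≤ 5.82 kΩ will meet the spec.)

R_th ≤ 5.82 kΩ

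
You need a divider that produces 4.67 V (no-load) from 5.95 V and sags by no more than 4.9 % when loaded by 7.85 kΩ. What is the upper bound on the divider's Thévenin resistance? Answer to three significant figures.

R_th ≤ 404 Ω

Loading drop = R_th/(R_th + R_L) ≤ 0.0490, so R_th ≤ R_L · ε/(1−ε) = 7.85 kΩ × 0.0490/0.9510 = 404 Ω.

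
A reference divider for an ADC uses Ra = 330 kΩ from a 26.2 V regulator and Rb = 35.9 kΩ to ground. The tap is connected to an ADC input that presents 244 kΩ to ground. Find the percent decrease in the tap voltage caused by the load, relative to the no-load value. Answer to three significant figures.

11.7 %

The divider's output (Thévenin) resistance is Ra‖Rb = 32.38 kΩ.
Fractional drop under load = R_th/(R_th + R_L) = 32.38 / (32.38 + 244) = 0.1172.
So the output falls by 11.7 %.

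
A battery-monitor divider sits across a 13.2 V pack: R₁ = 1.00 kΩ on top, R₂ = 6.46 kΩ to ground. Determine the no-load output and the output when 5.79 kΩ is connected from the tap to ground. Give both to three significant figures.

Open-circuit: V = 13.2 × 6.46/(1.00 + 6.46) = 11.4 V.
With the load, R₂ becomes R₂‖R_L = 3.053 kΩ, so V = 13.2 × 3.053/4.053 = 9.94 V.

Unloaded: 11.4 V; loaded: 9.94 V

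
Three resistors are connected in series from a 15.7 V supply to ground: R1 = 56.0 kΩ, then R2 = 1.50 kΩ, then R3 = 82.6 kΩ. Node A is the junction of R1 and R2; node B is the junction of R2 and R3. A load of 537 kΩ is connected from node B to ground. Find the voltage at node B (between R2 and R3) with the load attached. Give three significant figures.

V ≈ 8.71 V

At node B, R3 is in parallel with the load: R3‖R_L = 71.59 kΩ.
Below node A the resistance is R2 + (R3‖R_L) = 73.09 kΩ, so V_A = 15.7 × 73.09/129.1 = 8.889 V.
Then V_B = V_A × (R3‖R_L)/(R2 + R3‖R_L) = 8.889 × 71.59/73.09 = 8.71 V.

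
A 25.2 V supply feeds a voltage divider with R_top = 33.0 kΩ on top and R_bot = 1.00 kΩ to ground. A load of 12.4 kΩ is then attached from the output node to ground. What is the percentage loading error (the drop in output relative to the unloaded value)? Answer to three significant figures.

7.26 %

The divider's output (Thévenin) resistance is R_top‖R_bot = 0.9706 kΩ.
Fractional drop under load = R_th/(R_th + R_L) = 0.9706 / (0.9706 + 12.4) = 0.07259.
So the output falls by 7.26 %.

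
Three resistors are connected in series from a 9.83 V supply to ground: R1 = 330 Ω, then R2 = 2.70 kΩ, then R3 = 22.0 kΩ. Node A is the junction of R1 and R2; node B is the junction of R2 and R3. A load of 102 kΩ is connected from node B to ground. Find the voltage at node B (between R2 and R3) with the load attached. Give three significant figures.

V ≈ 8.42 V

At node B, R3 is in parallel with the load: R3‖R_L = 18100 Ω.
Below node A the resistance is R2 + (R3‖R_L) = 20800 Ω, so V_A = 9.83 × 20800/21130 = 9.676 V.
Then V_B = V_A × (R3‖R_L)/(R2 + R3‖R_L) = 9.676 × 18100/20800 = 8.42 V.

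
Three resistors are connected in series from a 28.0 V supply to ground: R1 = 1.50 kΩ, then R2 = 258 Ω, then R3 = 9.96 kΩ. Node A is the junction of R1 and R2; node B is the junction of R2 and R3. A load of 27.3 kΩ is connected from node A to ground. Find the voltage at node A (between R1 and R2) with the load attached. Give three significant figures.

V ≈ 23.3 V

Below node A the series string R2+R3 = 10220 Ω sits in parallel with the 27300 Ω load: 7435 Ω.
V_A = 28.0 × 7435/(1500 + 7435) = 23.3 V.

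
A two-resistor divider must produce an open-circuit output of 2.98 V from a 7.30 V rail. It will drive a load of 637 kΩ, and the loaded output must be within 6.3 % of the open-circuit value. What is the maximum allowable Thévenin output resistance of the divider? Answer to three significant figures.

Loading drop = R_th/(R_th + R_L) ≤ 0.0630, so R_th ≤ R_L · ε/(1−ε) = 637 kΩ × 0.0630/0.9370 = 42.8 kΩ.
(Any R1, R2 with R2/(R1+R2) = 0.408 and R1‖R2 ≤ 42.8 kΩ will meet the spec.)

R_th ≤ 42.8 kΩ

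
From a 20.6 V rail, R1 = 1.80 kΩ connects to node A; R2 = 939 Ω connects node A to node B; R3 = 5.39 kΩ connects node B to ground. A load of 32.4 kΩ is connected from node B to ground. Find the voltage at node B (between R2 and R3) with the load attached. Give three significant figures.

V ≈ 12.9 V

At node B, R3 is in parallel with the load: R3‖R_L = 4621 Ω.
Below node A the resistance is R2 + (R3‖R_L) = 5560 Ω, so V_A = 20.6 × 5560/7360 = 15.56 V.
Then V_B = V_A × (R3‖R_L)/(R2 + R3‖R_L) = 15.56 × 4621/5560 = 12.9 V.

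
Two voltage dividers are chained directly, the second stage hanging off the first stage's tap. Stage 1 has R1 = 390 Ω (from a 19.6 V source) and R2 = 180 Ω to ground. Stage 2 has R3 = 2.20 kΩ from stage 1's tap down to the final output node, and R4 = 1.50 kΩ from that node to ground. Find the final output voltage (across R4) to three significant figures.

V_out ≈ 2.43 V

Stage 2 presents R3+R4 = 3700 Ω as a load on stage 1's tap.
Stage 1's lower leg becomes R2‖(R3+R4) = 171.6 Ω, so V_mid = 19.6 × 171.6/561.6 = 5.990 V.
Stage 2 is itself unloaded: V_out = V_mid × R4/(R3+R4) = 5.990 × 1500/3700 = 2.43 V.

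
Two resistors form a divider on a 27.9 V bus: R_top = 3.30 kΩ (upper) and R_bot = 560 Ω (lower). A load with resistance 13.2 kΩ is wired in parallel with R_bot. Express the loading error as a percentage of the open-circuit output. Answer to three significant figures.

3.50 %

The divider's output (Thévenin) resistance is R_top‖R_bot = 478.8 Ω.
Fractional drop under load = R_th/(R_th + R_L) = 478.8 / (478.8 + 13200) = 0.03500.
So the output falls by 3.50 %.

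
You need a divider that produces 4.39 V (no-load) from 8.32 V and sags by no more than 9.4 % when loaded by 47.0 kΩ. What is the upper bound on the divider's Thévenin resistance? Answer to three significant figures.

R_th ≤ 4.88 kΩ

Loading drop = R_th/(R_th + R_L) ≤ 0.0940, so R_th ≤ R_L · ε/(1−ε) = 47.0 kΩ × 0.0940/0.9060 = 4.88 kΩ.
(Any R1, R2 with R2/(R1+R2) = 0.528 and R1‖R2 ≤ 4.88 kΩ will meet the spec.)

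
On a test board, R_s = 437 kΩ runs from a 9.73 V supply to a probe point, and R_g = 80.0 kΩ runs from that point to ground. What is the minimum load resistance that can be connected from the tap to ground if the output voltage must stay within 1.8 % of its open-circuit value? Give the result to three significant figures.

Output resistance R_th = R_s‖R_g = (437 × 80.0)/517.0 = 67.62 kΩ.
The fractional drop is R_th/(R_th + R_L); requiring this ≤ 0.0180 gives R_L ≥ R_th(1/0.0180 − 1) = 67.62 × 54.56 = 3.69 MΩ.

R_L(min) ≈ 3.69 MΩ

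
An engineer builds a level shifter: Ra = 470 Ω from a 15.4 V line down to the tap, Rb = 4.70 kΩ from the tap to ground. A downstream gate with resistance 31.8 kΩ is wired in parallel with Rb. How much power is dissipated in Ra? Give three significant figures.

Total resistance from the source is Ra + (Rb‖R_L) = 4565 Ω, so I = 15.4/4565 Ω = 3.374 mA.
P = I²·Ra = (3.374 mA)² × 470 Ω = 5.35 mW.

P ≈ 5.35 mW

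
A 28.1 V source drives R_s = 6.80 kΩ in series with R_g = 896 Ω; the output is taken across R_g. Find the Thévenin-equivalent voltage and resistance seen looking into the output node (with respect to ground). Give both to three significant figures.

V_th is the open-circuit tap voltage: 28.1 × 896/(6800 + 896) = 3.27 V.
With the supply zeroed, R_s and R_g appear in parallel from the tap: R_th = R_s‖R_g = (6800 × 896)/7696 = 792 Ω.

V_th = 3.27 V, R_th = 792 Ω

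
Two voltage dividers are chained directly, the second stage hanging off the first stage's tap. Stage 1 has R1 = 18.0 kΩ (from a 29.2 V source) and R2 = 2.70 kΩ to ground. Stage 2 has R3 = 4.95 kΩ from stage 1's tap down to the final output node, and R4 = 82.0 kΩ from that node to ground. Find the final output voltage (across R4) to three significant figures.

V_out ≈ 3.50 V

Stage 2 presents R3+R4 = 86.95 kΩ as a load on stage 1's tap.
Stage 1's lower leg becomes R2‖(R3+R4) = 2.619 kΩ, so V_mid = 29.2 × 2.619/20.62 = 3.709 V.
Stage 2 is itself unloaded: V_out = V_mid × R4/(R3+R4) = 3.709 × 82.0/86.95 = 3.50 V.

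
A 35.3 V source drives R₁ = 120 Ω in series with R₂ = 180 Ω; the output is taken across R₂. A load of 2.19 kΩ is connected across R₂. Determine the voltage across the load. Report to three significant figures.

The load sits in parallel with R₂: R₂‖R_L = (180 × 2190) / (180 + 2190) = 166.3 Ω.
V_out = 35.3 × 166.3 / (120 + 166.3) = 35.3 × 166.3/286.3 = 20.5 V.

V_out ≈ 20.5 V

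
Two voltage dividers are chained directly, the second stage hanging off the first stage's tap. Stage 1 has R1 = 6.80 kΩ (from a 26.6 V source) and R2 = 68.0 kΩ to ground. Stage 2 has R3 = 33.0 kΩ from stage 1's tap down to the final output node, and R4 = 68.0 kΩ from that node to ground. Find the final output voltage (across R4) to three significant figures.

Stage 2 presents R3+R4 = 101.0 kΩ as a load on stage 1's tap.
Stage 1's lower leg becomes R2‖(R3+R4) = 40.64 kΩ, so V_mid = 26.6 × 40.64/47.44 = 22.79 V.
Stage 2 is itself unloaded: V_out = V_mid × R4/(R3+R4) = 22.79 × 68.0/101.0 = 15.3 V.

V_out ≈ 15.3 V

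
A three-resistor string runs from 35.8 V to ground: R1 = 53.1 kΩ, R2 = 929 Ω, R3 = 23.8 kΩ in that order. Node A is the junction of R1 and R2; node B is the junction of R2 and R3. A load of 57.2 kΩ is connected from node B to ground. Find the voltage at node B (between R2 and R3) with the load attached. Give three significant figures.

At node B, R3 is in parallel with the load: R3‖R_L = 16810 Ω.
Below node A the resistance is R2 + (R3‖R_L) = 17740 Ω, so V_A = 35.8 × 17740/70840 = 8.964 V.
Then V_B = V_A × (R3‖R_L)/(R2 + R3‖R_L) = 8.964 × 16810/17740 = 8.49 V.

V ≈ 8.49 V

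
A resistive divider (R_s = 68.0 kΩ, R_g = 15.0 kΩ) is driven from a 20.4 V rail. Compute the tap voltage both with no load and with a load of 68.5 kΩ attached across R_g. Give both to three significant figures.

Open-circuit: V = 20.4 × 15.0/(68.0 + 15.0) = 3.69 V.
With the load, R_g becomes R_g‖R_L = 12.31 kΩ, so V = 20.4 × 12.31/80.31 = 3.13 V.

Unloaded: 3.69 V; loaded: 3.13 V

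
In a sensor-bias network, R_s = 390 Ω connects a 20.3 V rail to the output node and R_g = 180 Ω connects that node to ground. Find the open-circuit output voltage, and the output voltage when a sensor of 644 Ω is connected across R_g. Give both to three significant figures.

Open-circuit: V = 20.3 × 180/(390 + 180) = 6.41 V.
With the load, R_g becomes R_g‖R_L = 140.7 Ω, so V = 20.3 × 140.7/530.7 = 5.38 V.

Unloaded: 6.41 V; loaded: 5.38 V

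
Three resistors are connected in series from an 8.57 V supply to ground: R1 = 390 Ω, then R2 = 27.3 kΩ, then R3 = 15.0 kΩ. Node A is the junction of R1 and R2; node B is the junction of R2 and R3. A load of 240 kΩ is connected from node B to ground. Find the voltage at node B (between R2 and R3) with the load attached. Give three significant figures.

At node B, R3 is in parallel with the load: R3‖R_L = 14120 Ω.
Below node A the resistance is R2 + (R3‖R_L) = 41420 Ω, so V_A = 8.57 × 41420/41810 = 8.490 V.
Then V_B = V_A × (R3‖R_L)/(R2 + R3‖R_L) = 8.490 × 14120/41420 = 2.89 V.

V ≈ 2.89 V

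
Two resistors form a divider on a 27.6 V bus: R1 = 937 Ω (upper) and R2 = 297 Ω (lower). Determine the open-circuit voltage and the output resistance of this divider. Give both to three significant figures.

V_th is the open-circuit tap voltage: 27.6 × 297/(937 + 297) = 6.64 V.
With the supply zeroed, R1 and R2 appear in parallel from the tap: R_th = R1‖R2 = (937 × 297)/1234 = 226 Ω.

V_th = 6.64 V, R_th = 226 Ω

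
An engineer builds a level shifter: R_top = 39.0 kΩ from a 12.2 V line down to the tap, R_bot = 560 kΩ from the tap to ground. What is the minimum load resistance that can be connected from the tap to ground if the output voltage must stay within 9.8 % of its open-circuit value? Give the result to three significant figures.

Output resistance R_th = R_top‖R_bot = (39.0 × 560)/599.0 = 36.46 kΩ.
The fractional drop is R_th/(R_th + R_L); requiring this ≤ 0.0980 gives R_L ≥ R_th(1/0.0980 − 1) = 36.46 × 9.204 = 336 kΩ.

R_L(min) ≈ 336 kΩ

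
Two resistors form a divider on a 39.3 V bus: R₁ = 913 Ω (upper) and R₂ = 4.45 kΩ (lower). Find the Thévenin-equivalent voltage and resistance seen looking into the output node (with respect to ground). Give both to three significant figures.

V_th is the open-circuit tap voltage: 39.3 × 4450/(913 + 4450) = 32.6 V.
With the supply zeroed, R₁ and R₂ appear in parallel from the tap: R_th = R₁‖R₂ = (913 × 4450)/5363 = 758 Ω.

V_th = 32.6 V, R_th = 758 Ω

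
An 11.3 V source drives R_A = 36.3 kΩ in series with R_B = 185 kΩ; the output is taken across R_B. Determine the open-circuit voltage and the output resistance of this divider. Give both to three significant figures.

V_th = 9.45 V, R_th = 30.3 kΩ

V_th is the open-circuit tap voltage: 11.3 × 185/(36.3 + 185) = 9.45 V.
With the supply zeroed, R_A and R_B appear in parallel from the tap: R_th = R_A‖R_B = (36.3 × 185)/221.3 = 30.3 kΩ.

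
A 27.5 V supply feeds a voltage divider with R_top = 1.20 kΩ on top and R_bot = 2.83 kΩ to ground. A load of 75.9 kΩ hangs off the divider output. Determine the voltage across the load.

The load sits in parallel with R_bot: R_bot‖R_L = (2.83 × 75.9) / (2.83 + 75.9) = 2.728 kΩ.
V_out = 27.5 × 2.728 / (1.20 + 2.728) = 27.5 × 2.728/3.928 = 19.1 V.

V_out ≈ 19.1 V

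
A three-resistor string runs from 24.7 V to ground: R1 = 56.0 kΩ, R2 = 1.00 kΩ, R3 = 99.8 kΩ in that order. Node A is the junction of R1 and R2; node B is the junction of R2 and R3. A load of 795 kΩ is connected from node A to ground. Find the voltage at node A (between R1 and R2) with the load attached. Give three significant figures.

Below node A the series string R2+R3 = 100.8 kΩ sits in parallel with the 795 kΩ load: 89.46 kΩ.
V_A = 24.7 × 89.46/(56.0 + 89.46) = 15.2 V.

V ≈ 15.2 V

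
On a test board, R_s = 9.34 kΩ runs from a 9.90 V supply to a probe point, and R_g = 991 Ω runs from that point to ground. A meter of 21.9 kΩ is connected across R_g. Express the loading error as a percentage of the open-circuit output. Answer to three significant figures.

The divider's output (Thévenin) resistance is R_s‖R_g = 895.9 Ω.
Fractional drop under load = R_th/(R_th + R_L) = 895.9 / (895.9 + 21900) = 0.03930.
So the output falls by 3.93 %.

3.93 %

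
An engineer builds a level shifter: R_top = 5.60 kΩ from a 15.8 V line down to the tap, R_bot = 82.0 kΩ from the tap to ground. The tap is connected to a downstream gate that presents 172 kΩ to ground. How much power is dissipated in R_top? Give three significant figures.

P ≈ 0.374 mW

Total resistance from the source is R_top + (R_bot‖R_L) = 61.13 kΩ, so I = 15.8/61.13 kΩ = 0.2585 mA.
P = I²·R_top = (0.2585 mA)² × 5.60 kΩ = 0.374 mW.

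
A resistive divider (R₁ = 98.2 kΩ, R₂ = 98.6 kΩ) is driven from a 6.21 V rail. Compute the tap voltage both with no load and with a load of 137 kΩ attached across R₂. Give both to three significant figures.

Open-circuit: V = 6.21 × 98.6/(98.2 + 98.6) = 3.11 V.
With the load, R₂ becomes R₂‖R_L = 57.34 kΩ, so V = 6.21 × 57.34/155.5 = 2.29 V.

Unloaded: 3.11 V; loaded: 2.29 V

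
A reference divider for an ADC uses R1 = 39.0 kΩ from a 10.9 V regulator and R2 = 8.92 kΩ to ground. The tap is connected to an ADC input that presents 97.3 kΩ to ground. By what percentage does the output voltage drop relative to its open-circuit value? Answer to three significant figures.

The divider's output (Thévenin) resistance is R1‖R2 = 7.260 kΩ.
Fractional drop under load = R_th/(R_th + R_L) = 7.260 / (7.260 + 97.3) = 0.06943.
So the output falls by 6.94 %.

6.94 %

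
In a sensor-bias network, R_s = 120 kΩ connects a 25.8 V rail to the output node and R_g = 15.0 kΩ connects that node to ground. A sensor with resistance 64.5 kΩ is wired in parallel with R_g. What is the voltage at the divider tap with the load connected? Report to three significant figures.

The load sits in parallel with R_g: R_g‖R_L = (15.0 × 64.5) / (15.0 + 64.5) = 12.17 kΩ.
V_out = 25.8 × 12.17 / (120 + 12.17) = 25.8 × 12.17/132.2 = 2.38 V.

V_out ≈ 2.38 V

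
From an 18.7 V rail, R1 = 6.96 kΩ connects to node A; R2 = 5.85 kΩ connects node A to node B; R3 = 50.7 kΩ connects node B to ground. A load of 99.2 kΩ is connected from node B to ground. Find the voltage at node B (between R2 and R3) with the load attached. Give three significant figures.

At node B, R3 is in parallel with the load: R3‖R_L = 33.55 kΩ.
Below node A the resistance is R2 + (R3‖R_L) = 39.40 kΩ, so V_A = 18.7 × 39.40/46.36 = 15.89 V.
Then V_B = V_A × (R3‖R_L)/(R2 + R3‖R_L) = 15.89 × 33.55/39.40 = 13.5 V.

V ≈ 13.5 V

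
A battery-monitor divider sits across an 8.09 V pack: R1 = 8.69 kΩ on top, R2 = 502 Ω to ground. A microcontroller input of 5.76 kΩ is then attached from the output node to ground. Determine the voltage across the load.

The load sits in parallel with R2: R2‖R_L = (502 × 5760) / (502 + 5760) = 461.8 Ω.
V_out = 8.09 × 461.8 / (8690 + 461.8) = 8.09 × 461.8/9152 = 0.408 V.

V_out ≈ 0.408 V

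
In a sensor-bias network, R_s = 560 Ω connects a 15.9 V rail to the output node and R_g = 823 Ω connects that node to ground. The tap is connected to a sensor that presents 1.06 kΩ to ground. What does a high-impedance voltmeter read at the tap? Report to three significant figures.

V_out ≈ 7.20 V

The load sits in parallel with R_g: R_g‖R_L = (823 × 1060) / (823 + 1060) = 463.3 Ω.
V_out = 15.9 × 463.3 / (560 + 463.3) = 15.9 × 463.3/1023 = 7.20 V.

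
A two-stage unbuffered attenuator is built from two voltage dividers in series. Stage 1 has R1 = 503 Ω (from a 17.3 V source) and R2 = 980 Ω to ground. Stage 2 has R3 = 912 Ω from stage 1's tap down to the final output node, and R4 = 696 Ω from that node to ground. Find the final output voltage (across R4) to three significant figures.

V_out ≈ 4.10 V

Stage 2 presents R3+R4 = 1608 Ω as a load on stage 1's tap.
Stage 1's lower leg becomes R2‖(R3+R4) = 608.9 Ω, so V_mid = 17.3 × 608.9/1112 = 9.474 V.
Stage 2 is itself unloaded: V_out = V_mid × R4/(R3+R4) = 9.474 × 696/1608 = 4.10 V.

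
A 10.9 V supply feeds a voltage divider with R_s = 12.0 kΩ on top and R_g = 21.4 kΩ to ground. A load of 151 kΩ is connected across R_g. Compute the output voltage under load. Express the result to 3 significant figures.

V_out ≈ 6.65 V

The load sits in parallel with R_g: R_g‖R_L = (21.4 × 151) / (21.4 + 151) = 18.74 kΩ.
V_out = 10.9 × 18.74 / (12.0 + 18.74) = 10.9 × 18.74/30.74 = 6.65 V.
(Unloaded it would have been 6.98 V.)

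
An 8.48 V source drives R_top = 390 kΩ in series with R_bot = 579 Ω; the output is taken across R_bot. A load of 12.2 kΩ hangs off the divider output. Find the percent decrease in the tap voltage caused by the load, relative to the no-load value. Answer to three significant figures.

4.52 %

The divider's output (Thévenin) resistance is R_top‖R_bot = 578.1 Ω.
Fractional drop under load = R_th/(R_th + R_L) = 578.1 / (578.1 + 12200) = 0.04524.
So the output falls by 4.52 %.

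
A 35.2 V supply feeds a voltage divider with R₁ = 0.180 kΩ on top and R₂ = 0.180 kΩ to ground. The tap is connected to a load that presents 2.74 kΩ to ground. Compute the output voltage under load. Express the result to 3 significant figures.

The load sits in parallel with R₂: R₂‖R_L = (180 × 2740) / (180 + 2740) = 168.9 Ω.
V_out = 35.2 × 168.9 / (180 + 168.9) = 35.2 × 168.9/348.9 = 17.0 V.

V_out ≈ 17.0 V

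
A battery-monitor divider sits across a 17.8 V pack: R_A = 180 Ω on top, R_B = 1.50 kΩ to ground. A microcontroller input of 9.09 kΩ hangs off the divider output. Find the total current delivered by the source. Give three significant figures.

R_B‖R_L = 1288 Ω, so the source sees R_A + R_B‖R_L = 1468 Ω.
I = 17.8 V / 1468 Ω = 12.1 mA.

I ≈ 12.1 mA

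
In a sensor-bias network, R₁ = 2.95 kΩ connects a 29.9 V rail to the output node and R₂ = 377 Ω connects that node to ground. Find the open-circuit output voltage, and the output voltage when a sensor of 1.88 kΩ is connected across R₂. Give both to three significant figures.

Unloaded: 3.39 V; loaded: 2.88 V

Open-circuit: V = 29.9 × 377/(2950 + 377) = 3.39 V.
With the load, R₂ becomes R₂‖R_L = 314.0 Ω, so V = 29.9 × 314.0/3264 = 2.88 V.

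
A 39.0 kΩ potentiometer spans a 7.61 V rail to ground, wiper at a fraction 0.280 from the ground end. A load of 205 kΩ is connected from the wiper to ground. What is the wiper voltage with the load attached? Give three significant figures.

The wiper splits the pot into (1−α)R = 28.08 kΩ above and αR = 10.92 kΩ below.
Lower section ‖ load = 10.37 kΩ.
V_wiper = 7.61 × 10.37/(28.08 + 10.37) = 2.05 V.

V ≈ 2.05 V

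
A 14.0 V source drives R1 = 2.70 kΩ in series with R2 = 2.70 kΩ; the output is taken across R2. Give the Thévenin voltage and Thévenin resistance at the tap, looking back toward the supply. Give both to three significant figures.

V_th is the open-circuit tap voltage: 14.0 × 2.70/(2.70 + 2.70) = 7.00 V.
With the supply zeroed, R1 and R2 appear in parallel from the tap: R_th = R1‖R2 = (2.70 × 2.70)/5.400 = 1.35 kΩ.

V_th = 7.00 V, R_th = 1.35 kΩ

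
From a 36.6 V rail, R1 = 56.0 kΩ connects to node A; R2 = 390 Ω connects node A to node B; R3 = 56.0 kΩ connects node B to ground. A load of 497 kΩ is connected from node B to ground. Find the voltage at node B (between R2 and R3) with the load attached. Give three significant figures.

At node B, R3 is in parallel with the load: R3‖R_L = 50330 Ω.
Below node A the resistance is R2 + (R3‖R_L) = 50720 Ω, so V_A = 36.6 × 50720/106700 = 17.39 V.
Then V_B = V_A × (R3‖R_L)/(R2 + R3‖R_L) = 17.39 × 50330/50720 = 17.3 V.

V ≈ 17.3 V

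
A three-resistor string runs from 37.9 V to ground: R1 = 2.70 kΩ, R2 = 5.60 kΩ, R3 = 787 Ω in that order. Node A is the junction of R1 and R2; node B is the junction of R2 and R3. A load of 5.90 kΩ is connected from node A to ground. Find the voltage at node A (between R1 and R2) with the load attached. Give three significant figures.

Below node A the series string R2+R3 = 6387 Ω sits in parallel with the 5900 Ω load: 3067 Ω.
V_A = 37.9 × 3067/(2700 + 3067) = 20.2 V.

V ≈ 20.2 V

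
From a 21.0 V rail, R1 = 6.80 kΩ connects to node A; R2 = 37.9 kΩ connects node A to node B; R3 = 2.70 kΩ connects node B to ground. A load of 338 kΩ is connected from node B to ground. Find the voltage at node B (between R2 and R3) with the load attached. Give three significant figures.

V ≈ 1.19 V

At node B, R3 is in parallel with the load: R3‖R_L = 2.679 kΩ.
Below node A the resistance is R2 + (R3‖R_L) = 40.58 kΩ, so V_A = 21.0 × 40.58/47.38 = 17.99 V.
Then V_B = V_A × (R3‖R_L)/(R2 + R3‖R_L) = 17.99 × 2.679/40.58 = 1.19 V.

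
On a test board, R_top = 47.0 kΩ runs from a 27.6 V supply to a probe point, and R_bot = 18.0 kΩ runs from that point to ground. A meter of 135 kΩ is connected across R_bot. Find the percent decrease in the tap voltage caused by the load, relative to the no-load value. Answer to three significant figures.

8.79 %

The divider's output (Thévenin) resistance is R_top‖R_bot = 13.02 kΩ.
Fractional drop under load = R_th/(R_th + R_L) = 13.02 / (13.02 + 135) = 0.08793.
So the output falls by 8.79 %.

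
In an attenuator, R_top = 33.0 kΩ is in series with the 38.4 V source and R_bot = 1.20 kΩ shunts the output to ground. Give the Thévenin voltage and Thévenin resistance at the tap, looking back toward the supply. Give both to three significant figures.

V_th = 1.35 V, R_th = 1.16 kΩ

V_th is the open-circuit tap voltage: 38.4 × 1.20/(33.0 + 1.20) = 1.35 V.
With the supply zeroed, R_top and R_bot appear in parallel from the tap: R_th = R_top‖R_bot = (33.0 × 1.20)/34.20 = 1.16 kΩ.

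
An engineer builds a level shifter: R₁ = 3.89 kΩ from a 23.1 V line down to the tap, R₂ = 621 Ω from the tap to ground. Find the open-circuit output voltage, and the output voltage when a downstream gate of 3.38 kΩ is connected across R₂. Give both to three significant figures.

Open-circuit: V = 23.1 × 621/(3890 + 621) = 3.18 V.
With the load, R₂ becomes R₂‖R_L = 524.6 Ω, so V = 23.1 × 524.6/4415 = 2.75 V.

Unloaded: 3.18 V; loaded: 2.75 V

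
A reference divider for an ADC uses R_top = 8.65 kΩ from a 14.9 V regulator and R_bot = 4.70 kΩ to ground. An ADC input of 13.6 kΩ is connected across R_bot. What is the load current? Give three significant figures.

I_L ≈ 0.315 mA

R_bot‖R_L = 3.493 kΩ; V_out = 14.9 × 3.493/12.14 = 4.286 V.
I_L = V_out / R_L = 4.286 / 13.6 kΩ = 0.315 mA.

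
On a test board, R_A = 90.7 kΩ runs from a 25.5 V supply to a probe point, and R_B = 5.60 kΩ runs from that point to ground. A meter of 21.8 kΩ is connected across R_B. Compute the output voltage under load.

V_out ≈ 1.19 V

The load sits in parallel with R_B: R_B‖R_L = (5.60 × 21.8) / (5.60 + 21.8) = 4.455 kΩ.
V_out = 25.5 × 4.455 / (90.7 + 4.455) = 25.5 × 4.455/95.16 = 1.19 V.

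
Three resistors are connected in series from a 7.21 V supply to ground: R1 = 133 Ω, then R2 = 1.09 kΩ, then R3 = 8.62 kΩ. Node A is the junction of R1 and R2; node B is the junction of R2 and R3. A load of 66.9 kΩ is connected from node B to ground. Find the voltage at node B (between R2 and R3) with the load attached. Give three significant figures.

At node B, R3 is in parallel with the load: R3‖R_L = 7636 Ω.
Below node A the resistance is R2 + (R3‖R_L) = 8726 Ω, so V_A = 7.21 × 8726/8859 = 7.102 V.
Then V_B = V_A × (R3‖R_L)/(R2 + R3‖R_L) = 7.102 × 7636/8726 = 6.21 V.

V ≈ 6.21 V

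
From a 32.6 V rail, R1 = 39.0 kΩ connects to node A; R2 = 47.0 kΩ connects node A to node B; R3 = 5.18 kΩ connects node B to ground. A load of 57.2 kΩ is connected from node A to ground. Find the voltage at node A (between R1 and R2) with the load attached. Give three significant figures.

Below node A the series string R2+R3 = 52.18 kΩ sits in parallel with the 57.2 kΩ load: 27.29 kΩ.
V_A = 32.6 × 27.29/(39.0 + 27.29) = 13.4 V.

V ≈ 13.4 V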